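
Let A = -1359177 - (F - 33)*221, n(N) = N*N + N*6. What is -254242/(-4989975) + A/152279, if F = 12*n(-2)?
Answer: -6601284335782/759868403025 ≈ -8.6874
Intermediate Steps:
n(N) = N² + 6*N
F = -96 (F = 12*(-2*(6 - 2)) = 12*(-2*4) = 12*(-8) = -96)
A = -1330668 (A = -1359177 - (-96 - 33)*221 = -1359177 - (-129)*221 = -1359177 - 1*(-28509) = -1359177 + 28509 = -1330668)
-254242/(-4989975) + A/152279 = -254242/(-4989975) - 1330668/152279 = -254242*(-1/4989975) - 1330668*1/152279 = 254242/4989975 - 1330668/152279 = -6601284335782/759868403025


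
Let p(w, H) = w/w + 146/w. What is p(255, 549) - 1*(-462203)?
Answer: 117862166/255 ≈ 4.6220e+5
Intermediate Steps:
p(w, H) = 1 + 146/w
p(255, 549) - 1*(-462203) = (146 + 255)/255 - 1*(-462203) = (1/255)*401 + 462203 = 401/255 + 462203 = 117862166/255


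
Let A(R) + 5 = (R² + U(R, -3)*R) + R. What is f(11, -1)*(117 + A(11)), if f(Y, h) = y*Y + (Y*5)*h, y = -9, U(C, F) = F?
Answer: -32494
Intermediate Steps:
A(R) = -5 + R² - 2*R (A(R) = -5 + ((R² - 3*R) + R) = -5 + (R² - 2*R) = -5 + R² - 2*R)
f(Y, h) = -9*Y + 5*Y*h (f(Y, h) = -9*Y + (Y*5)*h = -9*Y + (5*Y)*h = -9*Y + 5*Y*h)
f(11, -1)*(117 + A(11)) = (11*(-9 + 5*(-1)))*(117 + (-5 + 11² - 2*11)) = (11*(-9 - 5))*(117 + (-5 + 121 - 22)) = (11*(-14))*(117 + 94) = -154*211 = -32494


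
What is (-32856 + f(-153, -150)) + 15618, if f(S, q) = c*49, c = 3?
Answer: -17091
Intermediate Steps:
f(S, q) = 147 (f(S, q) = 3*49 = 147)
(-32856 + f(-153, -150)) + 15618 = (-32856 + 147) + 15618 = -32709 + 15618 = -17091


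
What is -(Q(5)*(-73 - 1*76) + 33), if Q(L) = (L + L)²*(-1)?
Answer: -14933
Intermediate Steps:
Q(L) = -4*L² (Q(L) = (2*L)²*(-1) = (4*L²)*(-1) = -4*L²)
-(Q(5)*(-73 - 1*76) + 33) = -((-4*5²)*(-73 - 1*76) + 33) = -((-4*25)*(-73 - 76) + 33) = -(-100*(-149) + 33) = -(14900 + 33) = -1*14933 = -14933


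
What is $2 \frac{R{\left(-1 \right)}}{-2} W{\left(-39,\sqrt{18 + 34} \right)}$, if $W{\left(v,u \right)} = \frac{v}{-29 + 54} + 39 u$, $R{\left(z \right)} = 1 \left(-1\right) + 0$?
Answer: $- \frac{39}{25} + 78 \sqrt{13} \approx 279.67$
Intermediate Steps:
$R{\left(z \right)} = -1$ ($R{\left(z \right)} = -1 + 0 = -1$)
$W{\left(v,u \right)} = 39 u + \frac{v}{25}$ ($W{\left(v,u \right)} = \frac{v}{25} + 39 u = 39 u + \frac{v}{25}$)
$2 \frac{R{\left(-1 \right)}}{-2} W{\left(-39,\sqrt{18 + 34} \right)} = 2 \left(- \frac{1}{-2}\right) \left(39 \sqrt{18 + 34} + \frac{1}{25} \left(-39\right)\right) = 2 \left(\left(-1\right) \left(- \frac{1}{2}\right)\right) \left(39 \sqrt{52} - \frac{39}{25}\right) = 2 \cdot \frac{1}{2} \left(39 \cdot 2 \sqrt{13} - \frac{39}{25}\right) = 1 \left(78 \sqrt{13} - \frac{39}{25}\right) = 1 \left(- \frac{39}{25} + 78 \sqrt{13}\right) = - \frac{39}{25} + 78 \sqrt{13}$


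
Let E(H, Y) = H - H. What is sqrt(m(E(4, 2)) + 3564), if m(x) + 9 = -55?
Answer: 10*sqrt(35) ≈ 59.161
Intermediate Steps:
E(H, Y) = 0
m(x) = -64 (m(x) = -9 - 55 = -64)
sqrt(m(E(4, 2)) + 3564) = sqrt(-64 + 3564) = sqrt(3500) = 10*sqrt(35)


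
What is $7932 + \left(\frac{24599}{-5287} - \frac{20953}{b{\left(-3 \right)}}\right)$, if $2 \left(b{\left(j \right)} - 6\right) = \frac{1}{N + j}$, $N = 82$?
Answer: $\frac{1310080831}{295139} \approx 4438.9$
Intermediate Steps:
$b{\left(j \right)} = 6 + \frac{1}{2 \left(82 + j\right)}$
$7932 + \left(\frac{24599}{-5287} - \frac{20953}{b{\left(-3 \right)}}\right) = 7932 + \left(\frac{24599}{-5287} - \frac{20953}{\frac{1}{2} \frac{1}{82 - 3} \left(985 + 12 \left(-3\right)\right)}\right) = 7932 + \left(24599 \left(- \frac{1}{5287}\right) - \frac{20953}{\frac{1}{2} \cdot \frac{1}{79} \left(985 - 36\right)}\right) = 7932 - \left(\frac{1447}{311} + \frac{20953}{\frac{1}{2} \cdot \frac{1}{79} \cdot 949}\right) = 7932 - \left(\frac{1447}{311} + \frac{20953}{\frac{949}{158}}\right) = 7932 - \frac{1030961717}{295139} = \frac{1310080831}{295139}$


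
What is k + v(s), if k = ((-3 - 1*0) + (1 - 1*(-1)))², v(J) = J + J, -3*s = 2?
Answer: -⅓ ≈ -0.33333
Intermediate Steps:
s = -⅔ (s = -⅓*2 = -⅔ ≈ -0.66667)
v(J) = 2*J
k = 1 (k = ((-3 + 0) + (1 + 1))² = (-3 + 2)² = (-1)² = 1)
k + v(s) = 1 + 2*(-⅔) = 1 - 4/3 = -⅓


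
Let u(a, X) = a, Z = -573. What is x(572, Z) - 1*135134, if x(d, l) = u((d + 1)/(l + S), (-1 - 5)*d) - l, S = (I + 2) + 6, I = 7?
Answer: -25028537/186 ≈ -1.3456e+5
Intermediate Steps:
S = 15 (S = (7 + 2) + 6 = 9 + 6 = 15)
x(d, l) = -l + (1 + d)/(15 + l) (x(d, l) = (d + 1)/(l + 15) - l = (1 + d)/(15 + l) - l = -l + (1 + d)/(15 + l))
x(572, Z) - 1*135134 = (1 + 572 - 1*(-573)*(15 - 573))/(15 - 573) - 1*135134 = (1 + 572 - 1*(-573)*(-558))/(-558) - 135134 = -(1 + 572 - 319734)/558 - 135134 = -1/558*(-319161) - 135134 = 106387/186 - 135134 = -25028537/186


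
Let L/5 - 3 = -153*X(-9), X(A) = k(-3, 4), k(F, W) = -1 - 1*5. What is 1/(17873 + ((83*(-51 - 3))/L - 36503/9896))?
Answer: 15190360/271426487551 ≈ 5.5965e-5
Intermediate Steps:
k(F, W) = -6 (k(F, W) = -1 - 5 = -6)
X(A) = -6
L = 4605 (L = 15 + 5*(-153*(-6)) = 15 + 5*918 = 15 + 4590 = 4605)
1/(17873 + ((83*(-51 - 3))/L - 36503/9896)) = 1/(17873 + ((83*(-51 - 3))/4605 - 36503/9896)) = 1/(17873 + ((83*(-54))*(1/4605) - 36503*1/9896)) = 1/(17873 + (-4482*1/4605 - 36503/9896)) = 1/(17873 + (-1494/1535 - 36503/9896)) = 1/(17873 - 70816729/15190360) = 1/(271426487551/15190360) = 15190360/271426487551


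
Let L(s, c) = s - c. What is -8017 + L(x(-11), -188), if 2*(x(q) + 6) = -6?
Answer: -7838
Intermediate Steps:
x(q) = -9 (x(q) = -6 + (½)*(-6) = -6 - 3 = -9)
-8017 + L(x(-11), -188) = -8017 + (-9 - 1*(-188)) = -8017 + (-9 + 188) = -8017 + 179 = -7838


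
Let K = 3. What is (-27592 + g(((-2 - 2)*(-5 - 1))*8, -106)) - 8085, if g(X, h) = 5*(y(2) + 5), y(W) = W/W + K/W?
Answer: -71279/2 ≈ -35640.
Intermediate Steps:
y(W) = 1 + 3/W (y(W) = W/W + 3/W = 1 + 3/W)
g(X, h) = 75/2 (g(X, h) = 5*((3 + 2)/2 + 5) = 5*((½)*5 + 5) = 5*(5/2 + 5) = 5*(15/2) = 75/2)
(-27592 + g(((-2 - 2)*(-5 - 1))*8, -106)) - 8085 = (-27592 + 75/2) - 8085 = -55109/2 - 8085 = -71279/2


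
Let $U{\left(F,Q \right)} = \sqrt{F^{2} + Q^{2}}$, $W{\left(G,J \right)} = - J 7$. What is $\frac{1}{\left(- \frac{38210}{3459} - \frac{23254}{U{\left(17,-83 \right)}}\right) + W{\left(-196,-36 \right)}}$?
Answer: $- \frac{5173420077879}{370917433123351} - \frac{139113345987 \sqrt{7178}}{741834866246702} \approx -0.029835$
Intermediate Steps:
$W{\left(G,J \right)} = - 7 J$
$\frac{1}{\left(- \frac{38210}{3459} - \frac{23254}{U{\left(17,-83 \right)}}\right) + W{\left(-196,-36 \right)}} = \frac{1}{\left(- \frac{38210}{3459} - \frac{23254}{\sqrt{17^{2} + \left(-83\right)^{2}}}\right) - -252} = \frac{1}{\left(\left(-38210\right) \frac{1}{3459} - \frac{23254}{\sqrt{289 + 6889}}\right) + 252} = \frac{1}{\left(- \frac{38210}{3459} - \frac{23254}{\sqrt{7178}}\right) + 252} = \frac{1}{\left(- \frac{38210}{3459} - 23254 \frac{\sqrt{7178}}{7178}\right) + 252} = \frac{1}{\left(- \frac{38210}{3459} - \frac{11627 \sqrt{7178}}{3589}\right) + 252} = \frac{1}{\frac{833458}{3459} - \frac{11627 \sqrt{7178}}{3589}}$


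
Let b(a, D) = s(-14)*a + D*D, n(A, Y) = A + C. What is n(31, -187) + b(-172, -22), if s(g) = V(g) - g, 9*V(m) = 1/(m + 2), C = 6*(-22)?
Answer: -54632/27 ≈ -2023.4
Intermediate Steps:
C = -132
V(m) = 1/(9*(2 + m)) (V(m) = 1/(9*(m + 2)) = 1/(9*(2 + m)))
s(g) = -g + 1/(9*(2 + g)) (s(g) = 1/(9*(2 + g)) - g = -g + 1/(9*(2 + g)))
n(A, Y) = -132 + A (n(A, Y) = A - 132 = -132 + A)
b(a, D) = D² + 1511*a/108 (b(a, D) = ((⅑ - 1*(-14)*(2 - 14))/(2 - 14))*a + D*D = ((⅑ - 1*(-14)*(-12))/(-12))*a + D² = (-(⅑ - 168)/12)*a + D² = (-1/12*(-1511/9))*a + D² = 1511*a/108 + D² = D² + 1511*a/108)
n(31, -187) + b(-172, -22) = (-132 + 31) + ((-22)² + (1511/108)*(-172)) = -101 + (484 - 64973/27) = -101 - 51905/27 = -54632/27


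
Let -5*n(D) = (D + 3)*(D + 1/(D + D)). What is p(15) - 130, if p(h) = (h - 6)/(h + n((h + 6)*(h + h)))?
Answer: -21769885330/167460511 ≈ -130.00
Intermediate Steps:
n(D) = -(3 + D)*(D + 1/(2*D))/5 (n(D) = -(D + 3)*(D + 1/(D + D))/5 = -(3 + D)*(D + 1/(2*D))/5)
p(h) = (-6 + h)/(h + (-3 - 2*h*(6 + h)*(1 + 8*h²*(6 + h)² + 12*h*(6 + h)))/(20*h*(6 + h))) (p(h) = (h - 6)/(h + (-3 - (h + 6)*(h + h)*(1 + 2*((h + 6)*(h + h))² + 6*((h + 6)*(h + h))))/(10*(((h + 6)*(h + h))))) = (-6 + h)/(h + (-3 - (6 + h)*(2*h)*(1 + 2*((6 + h)*(2*h))² + 6*((6 + h)*(2*h))))/(10*(((6 + h)*(2*h))))) = (-6 + h)/(h + (-3 - 2*h*(6 + h)*(1 + 2*(2*h*(6 + h))² + 6*(2*h*(6 + h))))/(10*((2*h*(6 + h))))) = (-6 + h)/(h + (1/(2*h*(6 + h)))*(-3 - 2*h*(6 + h)*(1 + 2*(4*h²*(6 + h)²) + 12*h*(6 + h)))/10) = (-6 + h)/(h + (1/(2*h*(6 + h)))*(-3 - 2*h*(6 + h)*(1 + 8*h²*(6 + h)² + 12*h*(6 + h)))/10) = (-6 + h)/(h + (-3 - 2*h*(6 + h)*(1 + 8*h²*(6 + h)² + 12*h*(6 + h)))/(20*h*(6 + h))))
p(15) - 130 = 20*15*(36 - 1*15²)/(3 + 12*15 + 16*15⁶ + 288*15⁵ + 746*15² + 1752*15⁴ + 3724*15³) - 130 = 20*15*(36 - 1*225)/(3 + 180 + 16*11390625 + 288*759375 + 746*225 + 1752*50625 + 3724*3375) - 130 = 20*15*(36 - 225)/(3 + 180 + 182250000 + 218700000 + 167850 + 88695000 + 12568500) - 130 = 20*15*(-189)/502381533 - 130 = 20*15*(1/502381533)*(-189) - 130 = -18900/167460511 - 130 = -21769885330/167460511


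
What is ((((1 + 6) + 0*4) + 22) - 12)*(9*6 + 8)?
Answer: 1054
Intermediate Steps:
((((1 + 6) + 0*4) + 22) - 12)*(9*6 + 8) = (((7 + 0) + 22) - 12)*(54 + 8) = ((7 + 22) - 12)*62 = (29 - 12)*62 = 17*62 = 1054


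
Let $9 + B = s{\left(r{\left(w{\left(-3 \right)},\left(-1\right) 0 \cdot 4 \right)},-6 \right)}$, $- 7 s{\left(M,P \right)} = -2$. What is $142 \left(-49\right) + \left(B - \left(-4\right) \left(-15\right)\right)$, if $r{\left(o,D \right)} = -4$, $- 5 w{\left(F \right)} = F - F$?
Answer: $- \frac{49187}{7} \approx -7026.7$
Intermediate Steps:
$w{\left(F \right)} = 0$ ($w{\left(F \right)} = - \frac{F - F}{5} = \left(- \frac{1}{5}\right) 0 = 0$)
$s{\left(M,P \right)} = \frac{2}{7}$ ($s{\left(M,P \right)} = \left(- \frac{1}{7}\right) \left(-2\right) = \frac{2}{7}$)
$B = - \frac{61}{7}$ ($B = -9 + \frac{2}{7} = - \frac{61}{7} \approx -8.7143$)
$142 \left(-49\right) + \left(B - \left(-4\right) \left(-15\right)\right) = 142 \left(-49\right) - \left(\frac{61}{7} - -60\right) = -6958 - \frac{481}{7} = - \frac{49187}{7}$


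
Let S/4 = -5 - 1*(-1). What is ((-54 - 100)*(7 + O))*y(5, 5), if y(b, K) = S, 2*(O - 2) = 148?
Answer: 204512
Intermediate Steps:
O = 76 (O = 2 + (1/2)*148 = 2 + 74 = 76)
S = -16 (S = 4*(-5 - 1*(-1)) = 4*(-5 + 1) = 4*(-4) = -16)
y(b, K) = -16
((-54 - 100)*(7 + O))*y(5, 5) = ((-54 - 100)*(7 + 76))*(-16) = -154*83*(-16) = -12782*(-16) = 204512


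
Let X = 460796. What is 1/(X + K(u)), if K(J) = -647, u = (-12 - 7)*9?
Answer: 1/460149 ≈ 2.1732e-6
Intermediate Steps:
u = -171 (u = -19*9 = -171)
1/(X + K(u)) = 1/(460796 - 647) = 1/460149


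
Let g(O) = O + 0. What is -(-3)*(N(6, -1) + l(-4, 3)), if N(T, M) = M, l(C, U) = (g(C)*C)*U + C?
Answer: 129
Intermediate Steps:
g(O) = O
l(C, U) = C + U*C² (l(C, U) = (C*C)*U + C = C²*U + C = U*C² + C = C + U*C²)
-(-3)*(N(6, -1) + l(-4, 3)) = -(-3)*(-1 - 4*(1 - 4*3)) = -(-3)*(-1 - 4*(1 - 12)) = -(-3)*(-1 - 4*(-11)) = -(-3)*(-1 + 44) = -(-3)*43 = -1*(-129) = 129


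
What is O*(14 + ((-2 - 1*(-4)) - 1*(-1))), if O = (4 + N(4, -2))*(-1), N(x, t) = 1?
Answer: -85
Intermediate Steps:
O = -5 (O = (4 + 1)*(-1) = 5*(-1) = -5)
O*(14 + ((-2 - 1*(-4)) - 1*(-1))) = -5*(14 + ((-2 - 1*(-4)) - 1*(-1))) = -5*(14 + ((-2 + 4) + 1)) = -5*(14 + (2 + 1)) = -5*(14 + 3) = -5*17 = -85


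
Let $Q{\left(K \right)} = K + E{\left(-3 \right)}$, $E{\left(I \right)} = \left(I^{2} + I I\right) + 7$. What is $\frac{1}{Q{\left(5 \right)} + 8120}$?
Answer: $\frac{1}{8150} \approx 0.0001227$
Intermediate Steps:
$E{\left(I \right)} = 7 + 2 I^{2}$ ($E{\left(I \right)} = \left(I^{2} + I^{2}\right) + 7 = 2 I^{2} + 7 = 7 + 2 I^{2}$)
$Q{\left(K \right)} = 25 + K$ ($Q{\left(K \right)} = K + \left(7 + 2 \left(-3\right)^{2}\right) = K + \left(7 + 2 \cdot 9\right) = K + \left(7 + 18\right) = K + 25 = 25 + K$)
$\frac{1}{Q{\left(5 \right)} + 8120} = \frac{1}{\left(25 + 5\right) + 8120} = \frac{1}{30 + 8120} = \frac{1}{8150}$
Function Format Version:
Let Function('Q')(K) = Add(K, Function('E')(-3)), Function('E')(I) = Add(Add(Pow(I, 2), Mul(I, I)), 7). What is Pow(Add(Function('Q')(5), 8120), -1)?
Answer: Rational(1, 8150) ≈ 0.00012270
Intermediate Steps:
Function('E')(I) = Add(7, Mul(2, Pow(I, 2))) (Function('E')(I) = Add(Add(Pow(I, 2), Pow(I, 2)), 7) = Add(Mul(2, Pow(I, 2)), 7) = Add(7, Mul(2, Pow(I, 2))))
Function('Q')(K) = Add(25, K) (Function('Q')(K) = Add(K, Add(7, Mul(2, Pow(-3, 2)))) = Add(K, Add(7, Mul(2, 9))) = Add(K, Add(7, 18)) = Add(K, 25) = Add(25, K))
Pow(Add(Function('Q')(5), 8120), -1) = Pow(Add(Add(25, 5), 8120), -1) = Pow(Add(30, 8120), -1) = Pow(8150, -1) = Rational(1, 8150)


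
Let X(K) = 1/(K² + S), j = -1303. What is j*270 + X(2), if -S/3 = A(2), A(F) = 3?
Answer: -1759051/5 ≈ -3.5181e+5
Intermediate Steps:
S = -9 (S = -3*3 = -9)
X(K) = 1/(-9 + K²) (X(K) = 1/(K² - 9) = 1/(-9 + K²))
j*270 + X(2) = -1303*270 + 1/(-9 + 2²) = -351810 + 1/(-9 + 4) = -351810 + 1/(-5) = -351810 - ⅕ = -1759051/5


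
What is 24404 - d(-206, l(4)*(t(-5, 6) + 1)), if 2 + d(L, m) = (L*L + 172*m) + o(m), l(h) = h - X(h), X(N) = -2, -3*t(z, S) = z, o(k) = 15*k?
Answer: -21022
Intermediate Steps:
t(z, S) = -z/3
l(h) = 2 + h (l(h) = h - 1*(-2) = h + 2 = 2 + h)
d(L, m) = -2 + L**2 + 187*m (d(L, m) = -2 + ((L*L + 172*m) + 15*m) = -2 + ((L**2 + 172*m) + 15*m) = -2 + (L**2 + 187*m) = -2 + L**2 + 187*m)
24404 - d(-206, l(4)*(t(-5, 6) + 1)) = 24404 - (-2 + (-206)**2 + 187*((2 + 4)*(-1/3*(-5) + 1))) = 24404 - (-2 + 42436 + 187*(6*(5/3 + 1))) = 24404 - (-2 + 42436 + 187*(6*(8/3))) = 24404 - (-2 + 42436 + 187*16) = 24404 - (-2 + 42436 + 2992) = 24404 - 1*45426 = 24404 - 45426 = -21022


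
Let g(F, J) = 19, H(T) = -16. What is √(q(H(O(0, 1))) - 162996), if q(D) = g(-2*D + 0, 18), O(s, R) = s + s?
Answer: I*√162977 ≈ 403.7*I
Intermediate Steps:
O(s, R) = 2*s
q(D) = 19
√(q(H(O(0, 1))) - 162996) = √(19 - 162996) = √(-162977) = I*√162977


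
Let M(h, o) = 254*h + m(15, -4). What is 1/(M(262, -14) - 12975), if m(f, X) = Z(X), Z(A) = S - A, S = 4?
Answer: 1/53581 ≈ 1.8663e-5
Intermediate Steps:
Z(A) = 4 - A
m(f, X) = 4 - X
M(h, o) = 8 + 254*h (M(h, o) = 254*h + (4 - 1*(-4)) = 254*h + (4 + 4) = 254*h + 8 = 8 + 254*h)
1/(M(262, -14) - 12975) = 1/((8 + 254*262) - 12975) = 1/((8 + 66548) - 12975) = 1/(66556 - 12975) = 1/53581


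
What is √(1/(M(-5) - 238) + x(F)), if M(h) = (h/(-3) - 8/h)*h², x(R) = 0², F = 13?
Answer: I*√1407/469 ≈ 0.079979*I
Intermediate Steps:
x(R) = 0
M(h) = h²*(-8/h - h/3) (M(h) = (h*(-⅓) - 8/h)*h² = (-h/3 - 8/h)*h² = (-8/h - h/3)*h² = h²*(-8/h - h/3))
√(1/(M(-5) - 238) + x(F)) = √(1/(-⅓*(-5)*(24 + (-5)²) - 238) + 0) = √(1/(-⅓*(-5)*(24 + 25) - 238) + 0) = √(1/(-⅓*(-5)*49 - 238) + 0) = √(1/(245/3 - 238) + 0) = √(1/(-469/3) + 0) = √(-3/469 + 0) = √(-3/469) = I*√1407/469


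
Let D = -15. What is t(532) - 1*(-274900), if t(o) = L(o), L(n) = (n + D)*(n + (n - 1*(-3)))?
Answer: 826539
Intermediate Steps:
L(n) = (-15 + n)*(3 + 2*n) (L(n) = (n - 15)*(n + (n - 1*(-3))) = (-15 + n)*(n + (n + 3)) = (-15 + n)*(n + (3 + n)) = (-15 + n)*(3 + 2*n))
t(o) = -45 - 27*o + 2*o²
t(532) - 1*(-274900) = (-45 - 27*532 + 2*532²) - 1*(-274900) = (-45 - 14364 + 2*283024) + 274900 = (-45 - 14364 + 566048) + 274900 = 551639 + 274900 = 826539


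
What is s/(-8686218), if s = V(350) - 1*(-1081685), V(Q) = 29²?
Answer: -10613/85159 ≈ -0.12463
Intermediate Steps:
V(Q) = 841
s = 1082526 (s = 841 - 1*(-1081685) = 841 + 1081685 = 1082526)
s/(-8686218) = 1082526/(-8686218) = 1082526*(-1/8686218) = -10613/85159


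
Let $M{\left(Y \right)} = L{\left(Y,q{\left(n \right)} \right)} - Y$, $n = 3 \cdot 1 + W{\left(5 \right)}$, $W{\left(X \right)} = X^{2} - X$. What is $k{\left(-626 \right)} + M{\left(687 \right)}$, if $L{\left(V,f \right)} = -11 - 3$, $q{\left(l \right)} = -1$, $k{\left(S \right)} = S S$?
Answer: $391175$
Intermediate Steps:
$k{\left(S \right)} = S^{2}$
$n = 23$ ($n = 3 \cdot 1 + 5 \left(-1 + 5\right) = 3 + 5 \cdot 4 = 3 + 20 = 23$)
$L{\left(V,f \right)} = -14$
$M{\left(Y \right)} = -14 - Y$
$k{\left(-626 \right)} + M{\left(687 \right)} = \left(-626\right)^{2} - 701 = 391876 - 701 = 391175$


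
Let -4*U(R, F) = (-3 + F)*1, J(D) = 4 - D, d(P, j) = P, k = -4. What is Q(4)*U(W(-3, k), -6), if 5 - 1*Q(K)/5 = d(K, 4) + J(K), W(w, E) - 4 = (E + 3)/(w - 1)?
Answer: 45/4 ≈ 11.250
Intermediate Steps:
W(w, E) = 4 + (3 + E)/(-1 + w) (W(w, E) = 4 + (E + 3)/(w - 1) = 4 + (3 + E)/(-1 + w))
U(R, F) = ¾ - F/4 (U(R, F) = -(-3 + F)/4 = ¾ - F/4)
Q(K) = 5 (Q(K) = 25 - 5*(K + (4 - K)) = 25 - 5*4 = 25 - 20 = 5)
Q(4)*U(W(-3, k), -6) = 5*(¾ - ¼*(-6)) = 5*(¾ + 3/2) = 5*(9/4) = 45/4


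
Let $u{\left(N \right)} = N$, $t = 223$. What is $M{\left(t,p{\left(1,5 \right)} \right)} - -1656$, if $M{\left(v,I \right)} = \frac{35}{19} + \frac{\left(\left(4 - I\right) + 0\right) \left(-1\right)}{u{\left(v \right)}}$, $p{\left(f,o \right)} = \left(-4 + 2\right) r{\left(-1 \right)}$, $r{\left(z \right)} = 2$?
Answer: $\frac{7024125}{4237} \approx 1657.8$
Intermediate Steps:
$p{\left(f,o \right)} = -4$ ($p{\left(f,o \right)} = \left(-4 + 2\right) 2 = \left(-2\right) 2 = -4$)
$M{\left(v,I \right)} = \frac{35}{19} + \frac{-4 + I}{v}$ ($M{\left(v,I \right)} = \frac{35}{19} + \frac{\left(\left(4 - I\right) + 0\right) \left(-1\right)}{v} = 35 \cdot \frac{1}{19} + \frac{\left(4 - I\right) \left(-1\right)}{v} = \frac{35}{19} + \frac{-4 + I}{v}$)
$M{\left(t,p{\left(1,5 \right)} \right)} - -1656 = \frac{-4 - 4 + \frac{35}{19} \cdot 223}{223} - -1656 = \frac{-4 - 4 + \frac{7805}{19}}{223} + 1656 = \frac{1}{223} \cdot \frac{7653}{19} + 1656 = \frac{7653}{4237} + 1656 = \frac{7024125}{4237}$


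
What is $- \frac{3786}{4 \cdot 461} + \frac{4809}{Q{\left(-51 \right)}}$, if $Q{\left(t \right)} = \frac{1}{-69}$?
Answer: $- \frac{305940855}{922} \approx -3.3182 \cdot 10^{5}$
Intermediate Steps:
$Q{\left(t \right)} = - \frac{1}{69}$
$- \frac{3786}{4 \cdot 461} + \frac{4809}{Q{\left(-51 \right)}} = - \frac{3786}{4 \cdot 461} + \frac{4809}{- \frac{1}{69}} = - \frac{3786}{1844} + 4809 \left(-69\right) = \left(-3786\right) \frac{1}{1844} - 331821 = - \frac{1893}{922} - 331821 = - \frac{305940855}{922}$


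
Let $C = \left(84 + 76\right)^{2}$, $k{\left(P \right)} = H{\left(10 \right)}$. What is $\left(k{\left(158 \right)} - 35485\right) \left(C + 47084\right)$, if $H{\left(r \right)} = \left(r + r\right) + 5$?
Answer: $-2577374640$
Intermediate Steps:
$H{\left(r \right)} = 5 + 2 r$ ($H{\left(r \right)} = 2 r + 5 = 5 + 2 r$)
$k{\left(P \right)} = 25$ ($k{\left(P \right)} = 5 + 2 \cdot 10 = 5 + 20 = 25$)
$C = 25600$ ($C = 160^{2} = 25600$)
$\left(k{\left(158 \right)} - 35485\right) \left(C + 47084\right) = \left(25 - 35485\right) \left(25600 + 47084\right) = \left(-35460\right) 72684 = -2577374640$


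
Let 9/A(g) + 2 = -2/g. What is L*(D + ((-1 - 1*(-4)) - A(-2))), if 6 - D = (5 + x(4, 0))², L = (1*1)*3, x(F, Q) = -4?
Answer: 51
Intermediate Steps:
A(g) = 9/(-2 - 2/g)
L = 3 (L = 1*3 = 3)
D = 5 (D = 6 - (5 - 4)² = 6 - 1*1² = 6 - 1*1 = 6 - 1 = 5)
L*(D + ((-1 - 1*(-4)) - A(-2))) = 3*(5 + ((-1 - 1*(-4)) - (-9)*(-2)/(2 + 2*(-2)))) = 3*(5 + ((-1 + 4) - (-9)*(-2)/(2 - 4))) = 3*(5 + (3 - (-9)*(-2)/(-2))) = 3*(5 + (3 - (-9)*(-2)*(-1)/2)) = 3*(5 + (3 - 1*(-9))) = 3*(5 + (3 + 9)) = 3*(5 + 12) = 3*17 = 51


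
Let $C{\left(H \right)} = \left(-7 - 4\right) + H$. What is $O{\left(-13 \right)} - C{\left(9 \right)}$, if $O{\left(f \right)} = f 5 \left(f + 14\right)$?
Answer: $-63$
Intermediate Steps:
$C{\left(H \right)} = -11 + H$
$O{\left(f \right)} = 5 f \left(14 + f\right)$
$O{\left(-13 \right)} - C{\left(9 \right)} = 5 \left(-13\right) \left(14 - 13\right) - \left(-11 + 9\right) = 5 \left(-13\right) 1 - -2 = -65 + 2 = -63$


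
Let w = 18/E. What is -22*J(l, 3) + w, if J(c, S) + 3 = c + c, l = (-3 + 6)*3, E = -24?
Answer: -1323/4 ≈ -330.75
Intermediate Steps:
l = 9 (l = 3*3 = 9)
w = -¾ (w = 18/(-24) = 18*(-1/24) = -¾ ≈ -0.75000)
J(c, S) = -3 + 2*c (J(c, S) = -3 + (c + c) = -3 + 2*c)
-22*J(l, 3) + w = -22*(-3 + 2*9) - ¾ = -22*(-3 + 18) - ¾ = -22*15 - ¾ = -330 - ¾ = -1323/4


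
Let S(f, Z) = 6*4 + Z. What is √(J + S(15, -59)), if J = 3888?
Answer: √3853 ≈ 62.073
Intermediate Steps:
S(f, Z) = 24 + Z
√(J + S(15, -59)) = √(3888 + (24 - 59)) = √(3888 - 35) = √3853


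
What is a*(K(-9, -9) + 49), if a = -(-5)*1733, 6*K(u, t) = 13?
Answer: 2660155/6 ≈ 4.4336e+5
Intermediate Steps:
K(u, t) = 13/6 (K(u, t) = (1/6)*13 = 13/6)
a = 8665 (a = -1*(-8665) = 8665)
a*(K(-9, -9) + 49) = 8665*(13/6 + 49) = 8665*(307/6) = 2660155/6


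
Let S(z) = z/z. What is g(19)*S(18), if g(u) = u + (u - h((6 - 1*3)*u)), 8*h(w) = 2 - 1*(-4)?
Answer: 149/4 ≈ 37.250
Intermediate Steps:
h(w) = ¾ (h(w) = (2 - 1*(-4))/8 = (2 + 4)/8 = (⅛)*6 = ¾)
g(u) = -¾ + 2*u (g(u) = u + (u - 1*¾) = u + (u - ¾) = u + (-¾ + u) = -¾ + 2*u)
S(z) = 1
g(19)*S(18) = (-¾ + 2*19)*1 = (-¾ + 38)*1 = (149/4)*1 = 149/4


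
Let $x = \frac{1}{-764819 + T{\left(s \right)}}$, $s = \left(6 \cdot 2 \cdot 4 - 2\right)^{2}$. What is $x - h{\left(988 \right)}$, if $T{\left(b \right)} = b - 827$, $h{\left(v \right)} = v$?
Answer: $- \frac{754367641}{763530} \approx -988.0$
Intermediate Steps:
$s = 2116$ ($s = \left(12 \cdot 4 - 2\right)^{2} = \left(48 - 2\right)^{2} = 46^{2} = 2116$)
$T{\left(b \right)} = -827 + b$ ($T{\left(b \right)} = b - 827 = -827 + b$)
$x = - \frac{1}{763530}$ ($x = \frac{1}{-764819 + \left(-827 + 2116\right)} = \frac{1}{-764819 + 1289} = \frac{1}{-763530} = - \frac{1}{763530} \approx -1.3097 \cdot 10^{-6}$)
$x - h{\left(988 \right)} = - \frac{1}{763530} - 988 = - \frac{754367641}{763530}$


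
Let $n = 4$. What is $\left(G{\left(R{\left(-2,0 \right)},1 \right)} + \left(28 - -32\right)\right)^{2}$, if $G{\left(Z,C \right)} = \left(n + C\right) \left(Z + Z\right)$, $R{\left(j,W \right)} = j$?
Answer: $1600$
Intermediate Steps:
$G{\left(Z,C \right)} = 2 Z \left(4 + C\right)$ ($G{\left(Z,C \right)} = \left(4 + C\right) \left(Z + Z\right) = \left(4 + C\right) 2 Z = 2 Z \left(4 + C\right)$)
$\left(G{\left(R{\left(-2,0 \right)},1 \right)} + \left(28 - -32\right)\right)^{2} = \left(2 \left(-2\right) \left(4 + 1\right) + \left(28 - -32\right)\right)^{2} = \left(2 \left(-2\right) 5 + \left(28 + 32\right)\right)^{2} = \left(-20 + 60\right)^{2} = 40^{2} = 1600$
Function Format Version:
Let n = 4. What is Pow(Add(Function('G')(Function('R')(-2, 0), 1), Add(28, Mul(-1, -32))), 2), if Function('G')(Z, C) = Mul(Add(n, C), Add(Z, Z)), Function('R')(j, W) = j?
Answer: 1600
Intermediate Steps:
Function('G')(Z, C) = Mul(2, Z, Add(4, C)) (Function('G')(Z, C) = Mul(Add(4, C), Add(Z, Z)) = Mul(Add(4, C), Mul(2, Z)) = Mul(2, Z, Add(4, C)))
Pow(Add(Function('G')(Function('R')(-2, 0), 1), Add(28, Mul(-1, -32))), 2) = Pow(Add(Mul(2, -2, Add(4, 1)), Add(28, Mul(-1, -32))), 2) = Pow(Add(Mul(2, -2, 5), Add(28, 32)), 2) = Pow(Add(-20, 60), 2) = Pow(40, 2) = 1600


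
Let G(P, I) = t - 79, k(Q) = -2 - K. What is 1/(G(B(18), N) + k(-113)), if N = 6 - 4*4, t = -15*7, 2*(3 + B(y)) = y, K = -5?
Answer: -1/181 ≈ -0.0055249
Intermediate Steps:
B(y) = -3 + y/2
t = -105
k(Q) = 3 (k(Q) = -2 - 1*(-5) = -2 + 5 = 3)
N = -10 (N = 6 - 16 = -10)
G(P, I) = -184 (G(P, I) = -105 - 79 = -184)
1/(G(B(18), N) + k(-113)) = 1/(-184 + 3) = 1/(-181) = -1/181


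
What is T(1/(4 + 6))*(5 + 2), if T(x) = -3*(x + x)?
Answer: -21/5 ≈ -4.2000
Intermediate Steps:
T(x) = -6*x
T(1/(4 + 6))*(5 + 2) = (-6/(4 + 6))*(5 + 2) = -6/10*7 = -6*⅒*7 = -⅗*7 = -21/5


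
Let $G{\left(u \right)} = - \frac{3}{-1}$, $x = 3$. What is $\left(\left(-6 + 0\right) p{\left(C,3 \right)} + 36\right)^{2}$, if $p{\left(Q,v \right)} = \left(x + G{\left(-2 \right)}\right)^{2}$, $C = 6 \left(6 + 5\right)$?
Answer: $32400$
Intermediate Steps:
$C = 66$ ($C = 6 \cdot 11 = 66$)
$G{\left(u \right)} = 3$ ($G{\left(u \right)} = \left(-3\right) \left(-1\right) = 3$)
$p{\left(Q,v \right)} = 36$ ($p{\left(Q,v \right)} = \left(3 + 3\right)^{2} = 6^{2} = 36$)
$\left(\left(-6 + 0\right) p{\left(C,3 \right)} + 36\right)^{2} = \left(\left(-6 + 0\right) 36 + 36\right)^{2} = \left(\left(-6\right) 36 + 36\right)^{2} = \left(-216 + 36\right)^{2} = \left(-180\right)^{2} = 32400$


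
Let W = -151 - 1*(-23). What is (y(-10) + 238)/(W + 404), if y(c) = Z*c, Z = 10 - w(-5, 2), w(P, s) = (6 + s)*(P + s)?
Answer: -17/46 ≈ -0.36957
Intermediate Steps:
W = -128 (W = -151 + 23 = -128)
Z = 34 (Z = 10 - (2² + 6*(-5) + 6*2 - 5*2) = 10 - (4 - 30 + 12 - 10) = 10 - 1*(-24) = 10 + 24 = 34)
y(c) = 34*c
(y(-10) + 238)/(W + 404) = (34*(-10) + 238)/(-128 + 404) = (-340 + 238)/276 = (1/276)*(-102) = -17/46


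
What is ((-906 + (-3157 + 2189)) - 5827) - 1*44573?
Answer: -52274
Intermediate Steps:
((-906 + (-3157 + 2189)) - 5827) - 1*44573 = ((-906 - 968) - 5827) - 44573 = (-1874 - 5827) - 44573 = -7701 - 44573 = -52274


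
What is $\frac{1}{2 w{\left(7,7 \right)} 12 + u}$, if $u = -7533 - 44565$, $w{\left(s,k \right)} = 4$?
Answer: $- \frac{1}{52002} \approx -1.923 \cdot 10^{-5}$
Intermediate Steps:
$u = -52098$
$\frac{1}{2 w{\left(7,7 \right)} 12 + u} = \frac{1}{2 \cdot 4 \cdot 12 - 52098} = \frac{1}{8 \cdot 12 - 52098} = \frac{1}{96 - 52098} = \frac{1}{-52002} = - \frac{1}{52002}$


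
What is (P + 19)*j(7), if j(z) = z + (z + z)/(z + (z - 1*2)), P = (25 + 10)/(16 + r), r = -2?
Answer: 2107/12 ≈ 175.58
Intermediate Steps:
P = 5/2 (P = (25 + 10)/(16 - 2) = 35/14 = 35*(1/14) = 5/2 ≈ 2.5000)
j(z) = z + 2*z/(-2 + 2*z) (j(z) = z + (2*z)/(z + (z - 2)) = z + (2*z)/(z + (-2 + z)) = z + (2*z)/(-2 + 2*z) = z + 2*z/(-2 + 2*z))
(P + 19)*j(7) = (5/2 + 19)*(7²/(-1 + 7)) = 43*(49/6)/2 = 43*(49*(⅙))/2 = (43/2)*(49/6) = 2107/12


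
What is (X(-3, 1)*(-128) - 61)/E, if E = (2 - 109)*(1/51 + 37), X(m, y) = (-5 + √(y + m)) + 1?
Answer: -23001/202016 + 204*I*√2/6313 ≈ -0.11386 + 0.045699*I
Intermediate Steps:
X(m, y) = -4 + √(m + y) (X(m, y) = (-5 + √(m + y)) + 1 = -4 + √(m + y))
E = -202016/51 (E = -107*(1/51 + 37) = -107*1888/51 = -202016/51 ≈ -3961.1)
(X(-3, 1)*(-128) - 61)/E = ((-4 + √(-3 + 1))*(-128) - 61)/(-202016/51) = ((-4 + √(-2))*(-128) - 61)*(-51/202016) = ((-4 + I*√2)*(-128) - 61)*(-51/202016) = ((512 - 128*I*√2) - 61)*(-51/202016) = (451 - 128*I*√2)*(-51/202016) = -23001/202016 + 204*I*√2/6313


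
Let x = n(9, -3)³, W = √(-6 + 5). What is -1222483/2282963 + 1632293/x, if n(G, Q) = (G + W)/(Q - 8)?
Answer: -1740933759880129151/629376371692 + 262882419943*I/275684 ≈ -2.7661e+6 + 9.5356e+5*I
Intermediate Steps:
W = I (W = √(-1) = I ≈ 1.0*I)
n(G, Q) = (I + G)/(-8 + Q) (n(G, Q) = (G + I)/(Q - 8) = (I + G)/(-8 + Q))
x = (-9/11 - I/11)³ (x = ((I + 9)/(-8 - 3))³ = ((9 + I)/(-11))³ = (-(9 + I)/11)³ = (-9/11 - I/11)³ ≈ -0.52742 - 0.18182*I)
-1222483/2282963 + 1632293/x = -1222483/2282963 + 1632293/((-(9 + I)³/1331)) = -1222483*1/2282963 + 1632293*(-1331/(9 + I)³) = -1222483/2282963 - 2172581983/(9 + I)³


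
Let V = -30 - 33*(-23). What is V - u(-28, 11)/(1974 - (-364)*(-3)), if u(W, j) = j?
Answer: 642967/882 ≈ 728.99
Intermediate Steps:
V = 729 (V = -30 + 759 = 729)
V - u(-28, 11)/(1974 - (-364)*(-3)) = 729 - 11/(1974 - (-364)*(-3)) = 729 - 11/(1974 - 1*1092) = 729 - 11/(1974 - 1092) = 729 - 11/882 = 642967/882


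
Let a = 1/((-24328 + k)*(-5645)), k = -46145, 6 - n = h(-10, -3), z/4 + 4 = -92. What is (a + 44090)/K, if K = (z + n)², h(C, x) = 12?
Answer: 17539887547651/60508434928500 ≈ 0.28988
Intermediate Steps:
z = -384 (z = -16 + 4*(-92) = -16 - 368 = -384)
n = -6 (n = 6 - 1*12 = 6 - 12 = -6)
K = 152100 (K = (-384 - 6)² = (-390)² = 152100)
a = 1/397820085 (a = 1/(-24328 - 46145*(-5645)) = -1/5645/(-70473) = -1/70473*(-1/5645) = 1/397820085 ≈ 2.5137e-9)
(a + 44090)/K = (1/397820085 + 44090)/152100 = (17539887547651/397820085)*(1/152100) = 17539887547651/60508434928500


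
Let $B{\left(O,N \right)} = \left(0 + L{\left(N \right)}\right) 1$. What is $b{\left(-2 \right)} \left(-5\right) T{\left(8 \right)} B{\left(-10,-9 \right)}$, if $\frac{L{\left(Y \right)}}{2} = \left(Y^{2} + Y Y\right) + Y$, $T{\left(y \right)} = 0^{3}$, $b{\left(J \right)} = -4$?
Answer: $0$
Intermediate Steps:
$T{\left(y \right)} = 0$
$L{\left(Y \right)} = 2 Y + 4 Y^{2}$ ($L{\left(Y \right)} = 2 \left(\left(Y^{2} + Y Y\right) + Y\right) = 2 \left(\left(Y^{2} + Y^{2}\right) + Y\right) = 2 \left(2 Y^{2} + Y\right) = 2 \left(Y + 2 Y^{2}\right) = 2 Y + 4 Y^{2}$)
$B{\left(O,N \right)} = 2 N \left(1 + 2 N\right)$ ($B{\left(O,N \right)} = \left(0 + 2 N \left(1 + 2 N\right)\right) 1 = 2 N \left(1 + 2 N\right) 1 = 2 N \left(1 + 2 N\right)$)
$b{\left(-2 \right)} \left(-5\right) T{\left(8 \right)} B{\left(-10,-9 \right)} = \left(-4\right) \left(-5\right) 0 \cdot 2 \left(-9\right) \left(1 + 2 \left(-9\right)\right) = 20 \cdot 0 \cdot 2 \left(-9\right) \left(1 - 18\right) = 0 \cdot 2 \left(-9\right) \left(-17\right) = 0 \cdot 306 = 0$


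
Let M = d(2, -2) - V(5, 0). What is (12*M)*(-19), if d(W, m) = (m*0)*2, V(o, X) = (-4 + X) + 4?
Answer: 0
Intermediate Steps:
V(o, X) = X
d(W, m) = 0 (d(W, m) = 0*2 = 0)
M = 0 (M = 0 - 1*0 = 0 + 0 = 0)
(12*M)*(-19) = (12*0)*(-19) = 0*(-19) = 0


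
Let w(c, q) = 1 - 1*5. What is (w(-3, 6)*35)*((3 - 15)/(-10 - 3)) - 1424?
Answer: -20192/13 ≈ -1553.2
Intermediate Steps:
w(c, q) = -4 (w(c, q) = 1 - 5 = -4)
(w(-3, 6)*35)*((3 - 15)/(-10 - 3)) - 1424 = (-4*35)*((3 - 15)/(-10 - 3)) - 1424 = -(-1680)/(-13) - 1424 = -(-1680)*(-1)/13 - 1424 = -140*12/13 - 1424 = -1680/13 - 1424 = -20192/13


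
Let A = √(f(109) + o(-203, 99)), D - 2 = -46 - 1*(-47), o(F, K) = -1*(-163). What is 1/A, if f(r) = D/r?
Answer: √1936930/17770 ≈ 0.078319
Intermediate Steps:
o(F, K) = 163
D = 3 (D = 2 + (-46 - 1*(-47)) = 2 + (-46 + 47) = 2 + 1 = 3)
f(r) = 3/r
A = √1936930/109 (A = √(3/109 + 163) = √(17770/109) = √1936930/109 ≈ 12.768)
1/A = 1/(√1936930/109) = √1936930/17770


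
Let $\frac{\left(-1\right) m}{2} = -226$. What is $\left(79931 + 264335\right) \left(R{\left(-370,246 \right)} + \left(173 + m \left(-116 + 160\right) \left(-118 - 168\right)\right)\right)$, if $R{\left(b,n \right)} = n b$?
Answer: $-1989449524790$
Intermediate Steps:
$m = 452$ ($m = \left(-2\right) \left(-226\right) = 452$)
$R{\left(b,n \right)} = b n$
$\left(79931 + 264335\right) \left(R{\left(-370,246 \right)} + \left(173 + m \left(-116 + 160\right) \left(-118 - 168\right)\right)\right) = \left(79931 + 264335\right) \left(\left(-370\right) 246 + \left(173 + 452 \left(-116 + 160\right) \left(-118 - 168\right)\right)\right) = 344266 \left(-91020 + \left(173 + 452 \cdot 44 \left(-286\right)\right)\right) = 344266 \left(-91020 + \left(173 + 452 \left(-12584\right)\right)\right) = 344266 \left(-91020 + \left(173 - 5687968\right)\right) = 344266 \left(-91020 - 5687795\right) = 344266 \left(-5778815\right) = -1989449524790$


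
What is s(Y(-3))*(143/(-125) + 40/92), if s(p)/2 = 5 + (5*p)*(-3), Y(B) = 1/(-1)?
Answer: -16312/575 ≈ -28.369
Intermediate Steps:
Y(B) = -1
s(p) = 10 - 30*p (s(p) = 2*(5 + (5*p)*(-3)) = 2*(5 - 15*p) = 10 - 30*p)
s(Y(-3))*(143/(-125) + 40/92) = (10 - 30*(-1))*(143/(-125) + 40/92) = (10 + 30)*(143*(-1/125) + 40*(1/92)) = 40*(-143/125 + 10/23) = 40*(-2039/2875) = -16312/575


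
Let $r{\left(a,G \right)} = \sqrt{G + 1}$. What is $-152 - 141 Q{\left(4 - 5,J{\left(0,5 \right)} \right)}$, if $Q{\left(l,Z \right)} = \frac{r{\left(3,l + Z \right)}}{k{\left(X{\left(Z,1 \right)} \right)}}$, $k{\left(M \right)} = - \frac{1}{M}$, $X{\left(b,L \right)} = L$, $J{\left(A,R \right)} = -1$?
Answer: $-152 + 141 i \approx -152.0 + 141.0 i$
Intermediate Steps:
$r{\left(a,G \right)} = \sqrt{1 + G}$
$Q{\left(l,Z \right)} = - \sqrt{1 + Z + l}$ ($Q{\left(l,Z \right)} = \frac{\sqrt{1 + \left(l + Z\right)}}{\left(-1\right) 1^{-1}} = \frac{\sqrt{1 + \left(Z + l\right)}}{\left(-1\right) 1} = \frac{\sqrt{1 + Z + l}}{-1} = \sqrt{1 + Z + l} \left(-1\right) = - \sqrt{1 + Z + l}$)
$-152 - 141 Q{\left(4 - 5,J{\left(0,5 \right)} \right)} = -152 - 141 \left(- \sqrt{1 - 1 + \left(4 - 5\right)}\right) = -152 - 141 \left(- \sqrt{1 - 1 - 1}\right) = -152 - 141 \left(- \sqrt{-1}\right) = -152 - 141 \left(- i\right) = -152 + 141 i$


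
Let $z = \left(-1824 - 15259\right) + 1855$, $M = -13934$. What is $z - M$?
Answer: $-1294$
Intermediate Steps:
$z = -15228$ ($z = -17083 + 1855 = -15228$)
$z - M = -15228 - -13934 = -15228 + 13934 = -1294$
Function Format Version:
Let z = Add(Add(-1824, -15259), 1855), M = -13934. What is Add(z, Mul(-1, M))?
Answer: -1294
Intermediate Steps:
z = -15228 (z = Add(-17083, 1855) = -15228)
Add(z, Mul(-1, M)) = Add(-15228, Mul(-1, -13934)) = Add(-15228, 13934) = -1294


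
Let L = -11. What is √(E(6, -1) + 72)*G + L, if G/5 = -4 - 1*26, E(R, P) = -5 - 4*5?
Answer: -11 - 150*√47 ≈ -1039.3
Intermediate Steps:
E(R, P) = -25 (E(R, P) = -5 - 20 = -25)
G = -150 (G = 5*(-4 - 1*26) = 5*(-4 - 26) = 5*(-30) = -150)
√(E(6, -1) + 72)*G + L = √(-25 + 72)*(-150) - 11 = √47*(-150) - 11 = -150*√47 - 11 = -11 - 150*√47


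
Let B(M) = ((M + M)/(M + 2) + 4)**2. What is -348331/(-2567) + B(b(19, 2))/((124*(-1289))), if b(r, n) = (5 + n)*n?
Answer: 890811981513/6564784192 ≈ 135.70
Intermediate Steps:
b(r, n) = n*(5 + n)
B(M) = (4 + 2*M/(2 + M))**2 (B(M) = ((2*M)/(2 + M) + 4)**2 = (2*M/(2 + M) + 4)**2 = (4 + 2*M/(2 + M))**2)
-348331/(-2567) + B(b(19, 2))/((124*(-1289))) = -348331/(-2567) + (4*(4 + 3*(2*(5 + 2)))**2/(2 + 2*(5 + 2))**2)/((124*(-1289))) = -348331*(-1/2567) + (4*(4 + 3*(2*7))**2/(2 + 2*7)**2)/(-159836) = 348331/2567 + (4*(4 + 3*14)**2/(2 + 14)**2)*(-1/159836) = 348331/2567 + (4*(4 + 42)**2/16**2)*(-1/159836) = 348331/2567 + (4*(1/256)*46**2)*(-1/159836) = 348331/2567 + (4*(1/256)*2116)*(-1/159836) = 348331/2567 + (529/16)*(-1/159836) = 348331/2567 - 529/2557376 = 890811981513/6564784192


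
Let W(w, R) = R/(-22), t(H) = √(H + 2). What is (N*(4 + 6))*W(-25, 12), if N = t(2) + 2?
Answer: -240/11 ≈ -21.818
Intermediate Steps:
t(H) = √(2 + H)
N = 4 (N = √(2 + 2) + 2 = √4 + 2 = 2 + 2 = 4)
W(w, R) = -R/22 (W(w, R) = R*(-1/22) = -R/22)
(N*(4 + 6))*W(-25, 12) = (4*(4 + 6))*(-1/22*12) = (4*10)*(-6/11) = 40*(-6/11) = -240/11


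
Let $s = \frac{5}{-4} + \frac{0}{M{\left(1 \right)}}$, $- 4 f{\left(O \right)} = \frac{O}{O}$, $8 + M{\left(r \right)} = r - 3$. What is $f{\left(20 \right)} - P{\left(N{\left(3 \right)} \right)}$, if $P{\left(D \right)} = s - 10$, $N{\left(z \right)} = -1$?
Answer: $11$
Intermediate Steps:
$M{\left(r \right)} = -11 + r$ ($M{\left(r \right)} = -8 + \left(r - 3\right) = -8 + \left(-3 + r\right) = -11 + r$)
$f{\left(O \right)} = - \frac{1}{4}$ ($f{\left(O \right)} = - \frac{O \frac{1}{O}}{4} = \left(- \frac{1}{4}\right) 1 = - \frac{1}{4}$)
$s = - \frac{5}{4}$ ($s = \frac{5}{-4} + \frac{0}{-11 + 1} = 5 \left(- \frac{1}{4}\right) + \frac{0}{-10} = - \frac{5}{4} + 0 \left(- \frac{1}{10}\right) = - \frac{5}{4} + 0 = - \frac{5}{4} \approx -1.25$)
$P{\left(D \right)} = - \frac{45}{4}$ ($P{\left(D \right)} = - \frac{5}{4} - 10 = - \frac{45}{4}$)
$f{\left(20 \right)} - P{\left(N{\left(3 \right)} \right)} = - \frac{1}{4} - - \frac{45}{4} = - \frac{1}{4} + \frac{45}{4} = 11$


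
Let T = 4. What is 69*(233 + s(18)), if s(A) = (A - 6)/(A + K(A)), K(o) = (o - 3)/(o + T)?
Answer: 2208621/137 ≈ 16121.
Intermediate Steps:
K(o) = (-3 + o)/(4 + o) (K(o) = (o - 3)/(o + 4) = (-3 + o)/(4 + o))
s(A) = (-6 + A)/(A + (-3 + A)/(4 + A)) (s(A) = (A - 6)/(A + (-3 + A)/(4 + A)) = (-6 + A)/(A + (-3 + A)/(4 + A)))
69*(233 + s(18)) = 69*(233 + (-6 + 18)*(4 + 18)/(-3 + 18 + 18*(4 + 18))) = 69*(233 + 12*22/(-3 + 18 + 18*22)) = 69*(233 + 12*22/(-3 + 18 + 396)) = 69*(233 + 12*22/411) = 69*(233 + (1/411)*12*22) = 69*(233 + 88/137) = 69*(32009/137) = 2208621/137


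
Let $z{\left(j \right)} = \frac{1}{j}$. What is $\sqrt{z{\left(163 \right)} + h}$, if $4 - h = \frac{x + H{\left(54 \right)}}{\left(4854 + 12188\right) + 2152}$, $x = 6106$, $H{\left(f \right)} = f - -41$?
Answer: $\frac{\sqrt{4005650876402}}{1042874} \approx 1.9191$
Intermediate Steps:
$H{\left(f \right)} = 41 + f$ ($H{\left(f \right)} = f + 41 = 41 + f$)
$h = \frac{23525}{6398}$ ($h = 4 - \frac{6106 + \left(41 + 54\right)}{\left(4854 + 12188\right) + 2152} = 4 - \frac{6106 + 95}{17042 + 2152} = 4 - \frac{6201}{19194} = 4 - 6201 \cdot \frac{1}{19194} = 4 - \frac{2067}{6398} = \frac{23525}{6398} \approx 3.6769$)
$\sqrt{z{\left(163 \right)} + h} = \sqrt{\frac{1}{163} + \frac{23525}{6398}} = \sqrt{\frac{3840973}{1042874}} = \frac{\sqrt{4005650876402}}{1042874}$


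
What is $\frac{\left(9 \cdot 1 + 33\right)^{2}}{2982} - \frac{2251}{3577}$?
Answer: $- \frac{9587}{253967} \approx -0.037749$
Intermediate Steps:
$\frac{\left(9 \cdot 1 + 33\right)^{2}}{2982} - \frac{2251}{3577} = \left(9 + 33\right)^{2} \cdot \frac{1}{2982} - \frac{2251}{3577} = 42^{2} \cdot \frac{1}{2982} - \frac{2251}{3577} = 1764 \cdot \frac{1}{2982} - \frac{2251}{3577} = \frac{42}{71} - \frac{2251}{3577} = - \frac{9587}{253967}$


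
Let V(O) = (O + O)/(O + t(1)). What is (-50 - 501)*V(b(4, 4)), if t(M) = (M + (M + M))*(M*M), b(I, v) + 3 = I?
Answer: -551/2 ≈ -275.50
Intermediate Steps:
b(I, v) = -3 + I
t(M) = 3*M³ (t(M) = (M + 2*M)*M² = (3*M)*M² = 3*M³)
V(O) = 2*O/(3 + O) (V(O) = (O + O)/(O + 3*1³) = (2*O)/(O + 3*1) = (2*O)/(O + 3) = (2*O)/(3 + O) = 2*O/(3 + O))
(-50 - 501)*V(b(4, 4)) = (-50 - 501)*(2*(-3 + 4)/(3 + (-3 + 4))) = -1102/(3 + 1) = -1102/4 = -551*½ = -551/2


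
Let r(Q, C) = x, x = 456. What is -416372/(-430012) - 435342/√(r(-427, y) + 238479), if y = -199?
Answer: 9463/9773 - 145114*√238935/79645 ≈ -889.65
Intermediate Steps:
r(Q, C) = 456
-416372/(-430012) - 435342/√(r(-427, y) + 238479) = -416372/(-430012) - 435342/√(456 + 238479) = -416372*(-1/430012) - 435342*√238935/238935 = 9463/9773 - 145114*√238935/79645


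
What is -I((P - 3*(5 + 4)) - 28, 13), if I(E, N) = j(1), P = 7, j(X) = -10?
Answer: 10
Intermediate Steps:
I(E, N) = -10
-I((P - 3*(5 + 4)) - 28, 13) = -1*(-10) = 10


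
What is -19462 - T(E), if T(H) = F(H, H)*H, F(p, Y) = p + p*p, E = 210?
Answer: -9324562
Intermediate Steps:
F(p, Y) = p + p²
T(H) = H²*(1 + H) (T(H) = (H*(1 + H))*H = H²*(1 + H))
-19462 - T(E) = -19462 - 210²*(1 + 210) = -19462 - 44100*211 = -19462 - 1*9305100 = -19462 - 9305100 = -9324562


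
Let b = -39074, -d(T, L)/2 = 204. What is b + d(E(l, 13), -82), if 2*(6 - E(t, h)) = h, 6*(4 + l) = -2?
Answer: -39482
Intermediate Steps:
l = -13/3 (l = -4 + (⅙)*(-2) = -4 - ⅓ = -13/3 ≈ -4.3333)
E(t, h) = 6 - h/2
d(T, L) = -408 (d(T, L) = -2*204 = -408)
b + d(E(l, 13), -82) = -39074 - 408 = -39482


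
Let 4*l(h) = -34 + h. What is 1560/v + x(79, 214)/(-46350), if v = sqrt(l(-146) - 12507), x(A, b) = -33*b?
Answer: 1177/7725 - 130*I*sqrt(3138)/523 ≈ 0.15236 - 13.924*I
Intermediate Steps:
l(h) = -17/2 + h/4 (l(h) = (-34 + h)/4 = -17/2 + h/4)
v = 2*I*sqrt(3138) (v = sqrt((-17/2 + (1/4)*(-146)) - 12507) = sqrt((-17/2 - 73/2) - 12507) = sqrt(-45 - 12507) = sqrt(-12552) = 2*I*sqrt(3138) ≈ 112.04*I)
1560/v + x(79, 214)/(-46350) = 1560/((2*I*sqrt(3138))) - 33*214/(-46350) = 1560*(-I*sqrt(3138)/6276) - 7062*(-1/46350) = -130*I*sqrt(3138)/523 + 1177/7725 = 1177/7725 - 130*I*sqrt(3138)/523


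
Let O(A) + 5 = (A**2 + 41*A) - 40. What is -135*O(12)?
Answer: -79785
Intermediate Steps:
O(A) = -45 + A**2 + 41*A (O(A) = -5 + ((A**2 + 41*A) - 40) = -5 + (-40 + A**2 + 41*A) = -45 + A**2 + 41*A)
-135*O(12) = -135*(-45 + 12**2 + 41*12) = -135*(-45 + 144 + 492) = -135*591 = -79785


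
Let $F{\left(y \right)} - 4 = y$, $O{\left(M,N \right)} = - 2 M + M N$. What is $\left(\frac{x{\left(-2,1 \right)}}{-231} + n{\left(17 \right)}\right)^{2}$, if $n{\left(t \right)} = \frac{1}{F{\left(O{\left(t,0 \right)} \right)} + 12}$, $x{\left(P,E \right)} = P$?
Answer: $\frac{4225}{1920996} \approx 0.0021994$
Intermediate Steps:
$F{\left(y \right)} = 4 + y$
$n{\left(t \right)} = \frac{1}{16 - 2 t}$ ($n{\left(t \right)} = \frac{1}{\left(4 + t \left(-2 + 0\right)\right) + 12} = \frac{1}{\left(4 + t \left(-2\right)\right) + 12} = \frac{1}{\left(4 - 2 t\right) + 12} = \frac{1}{16 - 2 t}$)
$\left(\frac{x{\left(-2,1 \right)}}{-231} + n{\left(17 \right)}\right)^{2} = \left(- \frac{2}{-231} + \frac{1}{2 \left(8 - 17\right)}\right)^{2} = \left(\left(-2\right) \left(- \frac{1}{231}\right) + \frac{1}{2 \left(8 - 17\right)}\right)^{2} = \left(\frac{2}{231} + \frac{1}{2 \left(-9\right)}\right)^{2} = \left(\frac{2}{231} + \frac{1}{2} \left(- \frac{1}{9}\right)\right)^{2} = \left(\frac{2}{231} - \frac{1}{18}\right)^{2} = \left(- \frac{65}{1386}\right)^{2} = \frac{4225}{1920996}$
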